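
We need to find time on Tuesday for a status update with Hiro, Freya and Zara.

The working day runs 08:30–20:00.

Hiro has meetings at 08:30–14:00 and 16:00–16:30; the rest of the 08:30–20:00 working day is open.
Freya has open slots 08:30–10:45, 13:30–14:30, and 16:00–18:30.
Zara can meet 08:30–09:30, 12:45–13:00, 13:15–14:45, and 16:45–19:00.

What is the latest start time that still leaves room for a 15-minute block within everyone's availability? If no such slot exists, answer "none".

Hiro free within 08:30–20:00: 14:00–16:00, 16:30–20:00.
Hiro ∩ Freya: 14:00–14:30, 16:30–18:30.
Hiro ∩ Freya ∩ Zara: 14:00–14:30, 16:45–18:30.
Windows ≥ 15 min: 14:00–14:30, 16:45–18:30.
Latest start in the last window 16:45–18:30 is 18:30 − 15 min = 18:15.

18:15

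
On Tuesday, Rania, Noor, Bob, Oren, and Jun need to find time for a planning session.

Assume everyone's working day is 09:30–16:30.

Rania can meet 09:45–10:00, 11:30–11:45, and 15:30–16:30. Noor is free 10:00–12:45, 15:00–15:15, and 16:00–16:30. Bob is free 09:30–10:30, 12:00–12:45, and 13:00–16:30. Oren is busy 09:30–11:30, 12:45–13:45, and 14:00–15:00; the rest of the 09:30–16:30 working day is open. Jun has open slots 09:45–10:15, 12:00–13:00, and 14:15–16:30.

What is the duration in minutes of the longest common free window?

30 minutes

Oren free within 09:30–16:30: 11:30–12:45, 13:45–14:00, 15:00–16:30.
Rania ∩ Noor: 11:30–11:45, 16:00–16:30.
Rania ∩ Noor ∩ Bob: 16:00–16:30.
Rania ∩ Noor ∩ Bob ∩ Oren: 16:00–16:30.
Rania ∩ Noor ∩ Bob ∩ Oren ∩ Jun: 16:00–16:30.
Single common window of 30 minutes.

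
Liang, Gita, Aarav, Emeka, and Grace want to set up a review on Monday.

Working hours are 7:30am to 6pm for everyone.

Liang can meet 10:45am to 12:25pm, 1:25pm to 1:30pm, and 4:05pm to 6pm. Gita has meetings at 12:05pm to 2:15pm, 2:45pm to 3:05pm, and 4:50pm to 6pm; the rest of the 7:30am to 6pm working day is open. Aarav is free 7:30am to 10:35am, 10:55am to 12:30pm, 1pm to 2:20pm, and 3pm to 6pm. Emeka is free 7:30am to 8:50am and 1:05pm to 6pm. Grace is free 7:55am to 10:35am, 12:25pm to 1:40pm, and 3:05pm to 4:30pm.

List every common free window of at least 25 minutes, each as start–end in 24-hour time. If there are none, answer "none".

16:05–16:30

Gita free within 07:30–18:00: 07:30–12:05, 14:15–14:45, 15:05–16:50.
Liang ∩ Gita: 10:45–12:05, 16:05–16:50.
Liang ∩ Gita ∩ Aarav: 10:55–12:05, 16:05–16:50.
Liang ∩ Gita ∩ Aarav ∩ Emeka: 16:05–16:50.
Liang ∩ Gita ∩ Aarav ∩ Emeka ∩ Grace: 16:05–16:30.
Windows ≥ 25 min: 16:05–16:30.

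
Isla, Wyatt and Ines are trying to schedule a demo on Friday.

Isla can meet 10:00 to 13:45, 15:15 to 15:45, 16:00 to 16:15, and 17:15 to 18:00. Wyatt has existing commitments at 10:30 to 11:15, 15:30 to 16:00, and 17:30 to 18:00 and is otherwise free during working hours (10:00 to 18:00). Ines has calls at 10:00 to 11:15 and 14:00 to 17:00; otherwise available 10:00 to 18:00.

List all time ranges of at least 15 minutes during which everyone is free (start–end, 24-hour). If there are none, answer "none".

11:15–13:45, 17:15–17:30

Wyatt free within 10:00–18:00: 10:00–10:30, 11:15–15:30, 16:00–17:30.
Ines free within 10:00–18:00: 11:15–14:00, 17:00–18:00.
Isla ∩ Wyatt: 10:00–10:30, 11:15–13:45, 15:15–15:30, 16:00–16:15, 17:15–17:30.
Isla ∩ Wyatt ∩ Ines: 11:15–13:45, 17:15–17:30.
Windows ≥ 15 min: 11:15–13:45, 17:15–17:30.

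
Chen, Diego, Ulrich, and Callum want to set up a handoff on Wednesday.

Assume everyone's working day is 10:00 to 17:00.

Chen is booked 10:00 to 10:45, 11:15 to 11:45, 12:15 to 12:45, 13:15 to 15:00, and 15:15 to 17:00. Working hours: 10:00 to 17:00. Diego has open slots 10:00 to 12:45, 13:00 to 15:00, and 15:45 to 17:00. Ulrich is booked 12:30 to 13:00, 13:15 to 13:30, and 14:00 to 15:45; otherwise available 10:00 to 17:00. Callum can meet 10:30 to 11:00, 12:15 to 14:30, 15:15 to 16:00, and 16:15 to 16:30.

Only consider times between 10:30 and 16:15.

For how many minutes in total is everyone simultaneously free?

Chen free within 10:00–17:00: 10:45–11:15, 11:45–12:15, 12:45–13:15, 15:00–15:15.
Ulrich free within 10:00–17:00: 10:00–12:30, 13:00–13:15, 13:30–14:00, 15:45–17:00.
Chen ∩ Diego: 10:45–11:15, 11:45–12:15, 13:00–13:15.
Chen ∩ Diego ∩ Ulrich: 10:45–11:15, 11:45–12:15, 13:00–13:15.
Chen ∩ Diego ∩ Ulrich ∩ Callum: 10:45–11:00, 13:00–13:15.
Restricted to 10:30–16:15: 10:45–11:00, 13:00–13:15.
Total common minutes: 15 + 15 = 30.

30 minutes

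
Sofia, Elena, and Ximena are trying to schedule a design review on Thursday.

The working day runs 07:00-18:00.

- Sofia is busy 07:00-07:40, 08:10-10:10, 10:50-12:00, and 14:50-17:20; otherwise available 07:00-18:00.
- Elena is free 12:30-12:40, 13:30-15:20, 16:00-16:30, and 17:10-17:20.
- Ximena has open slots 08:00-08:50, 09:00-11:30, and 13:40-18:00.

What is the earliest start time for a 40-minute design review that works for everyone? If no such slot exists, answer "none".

13:40

Sofia free within 07:00–18:00: 07:40–08:10, 10:10–10:50, 12:00–14:50, 17:20–18:00.
Sofia ∩ Elena: 12:30–12:40, 13:30–14:50.
Sofia ∩ Elena ∩ Ximena: 13:40–14:50.
Windows ≥ 40 min: 13:40–14:50.
Earliest such window starts at 13:40.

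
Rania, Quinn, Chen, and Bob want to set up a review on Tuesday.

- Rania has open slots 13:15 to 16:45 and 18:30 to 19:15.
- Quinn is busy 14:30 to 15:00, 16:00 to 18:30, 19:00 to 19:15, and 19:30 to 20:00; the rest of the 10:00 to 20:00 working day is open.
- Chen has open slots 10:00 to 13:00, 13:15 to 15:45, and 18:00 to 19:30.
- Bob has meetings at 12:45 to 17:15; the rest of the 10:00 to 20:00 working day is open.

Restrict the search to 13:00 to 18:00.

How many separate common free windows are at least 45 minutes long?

0

Quinn free within 10:00–20:00: 10:00–14:30, 15:00–16:00, 18:30–19:00, 19:15–19:30.
Bob free within 10:00–20:00: 10:00–12:45, 17:15–20:00.
Rania ∩ Quinn: 13:15–14:30, 15:00–16:00, 18:30–19:00.
Rania ∩ Quinn ∩ Chen: 13:15–14:30, 15:00–15:45, 18:30–19:00.
Rania ∩ Quinn ∩ Chen ∩ Bob: 18:30–19:00.
Restricted to 13:00–18:00: (none).
Windows ≥ 45 min: (none).
That's 0 windows.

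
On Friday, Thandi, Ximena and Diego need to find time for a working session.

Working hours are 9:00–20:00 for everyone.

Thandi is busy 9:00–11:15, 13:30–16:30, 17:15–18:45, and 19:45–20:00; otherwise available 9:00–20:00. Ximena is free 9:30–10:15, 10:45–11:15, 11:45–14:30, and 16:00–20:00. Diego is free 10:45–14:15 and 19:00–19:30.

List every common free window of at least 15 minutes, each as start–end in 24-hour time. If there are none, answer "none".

Thandi free within 09:00–20:00: 11:15–13:30, 16:30–17:15, 18:45–19:45.
Thandi ∩ Ximena: 11:45–13:30, 16:30–17:15, 18:45–19:45.
Thandi ∩ Ximena ∩ Diego: 11:45–13:30, 19:00–19:30.
Windows ≥ 15 min: 11:45–13:30, 19:00–19:30.

11:45–13:30, 19:00–19:30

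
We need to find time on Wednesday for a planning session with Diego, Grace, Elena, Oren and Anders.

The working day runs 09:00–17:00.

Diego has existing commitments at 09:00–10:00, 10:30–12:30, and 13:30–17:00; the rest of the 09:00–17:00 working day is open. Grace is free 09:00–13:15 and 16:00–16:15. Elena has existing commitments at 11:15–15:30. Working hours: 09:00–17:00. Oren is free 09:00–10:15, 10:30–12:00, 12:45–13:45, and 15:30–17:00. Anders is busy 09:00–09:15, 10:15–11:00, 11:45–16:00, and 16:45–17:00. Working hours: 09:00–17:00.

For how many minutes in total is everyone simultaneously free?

Diego free within 09:00–17:00: 10:00–10:30, 12:30–13:30.
Elena free within 09:00–17:00: 09:00–11:15, 15:30–17:00.
Anders free within 09:00–17:00: 09:15–10:15, 11:00–11:45, 16:00–16:45.
Diego ∩ Grace: 10:00–10:30, 12:30–13:15.
Diego ∩ Grace ∩ Elena: 10:00–10:30.
Diego ∩ Grace ∩ Elena ∩ Oren: 10:00–10:15.
Diego ∩ Grace ∩ Elena ∩ Oren ∩ Anders: 10:00–10:15.
Total common minutes: 15.

15 minutes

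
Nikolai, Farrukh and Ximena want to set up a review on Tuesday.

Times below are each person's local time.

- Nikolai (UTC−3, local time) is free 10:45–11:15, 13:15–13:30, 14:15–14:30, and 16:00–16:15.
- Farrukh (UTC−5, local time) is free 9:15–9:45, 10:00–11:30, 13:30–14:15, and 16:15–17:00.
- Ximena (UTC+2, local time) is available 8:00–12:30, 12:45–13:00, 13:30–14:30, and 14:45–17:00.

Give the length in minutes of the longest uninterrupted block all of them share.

Nikolai → UTC: 13:45–14:15, 16:15–16:30, 17:15–17:30, 19:00–19:15.
Farrukh → UTC: 14:15–14:45, 15:00–16:30, 18:30–19:15, 21:15–22:00.
Ximena → UTC: 06:00–10:30, 10:45–11:00, 11:30–12:30, 12:45–15:00.
Nikolai ∩ Farrukh: 16:15–16:30, 19:00–19:15.
Nikolai ∩ Farrukh ∩ Ximena: (none).
No common window.

0 minutes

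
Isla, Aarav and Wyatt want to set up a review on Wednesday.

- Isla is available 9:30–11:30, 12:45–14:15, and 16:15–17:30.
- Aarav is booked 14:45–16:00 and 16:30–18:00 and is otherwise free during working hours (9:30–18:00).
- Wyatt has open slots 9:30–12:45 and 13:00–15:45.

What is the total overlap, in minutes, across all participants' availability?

195 minutes

Aarav free within 09:30–18:00: 09:30–14:45, 16:00–16:30.
Isla ∩ Aarav: 09:30–11:30, 12:45–14:15, 16:15–16:30.
Isla ∩ Aarav ∩ Wyatt: 09:30–11:30, 13:00–14:15.
Total common minutes: 120 + 75 = 195.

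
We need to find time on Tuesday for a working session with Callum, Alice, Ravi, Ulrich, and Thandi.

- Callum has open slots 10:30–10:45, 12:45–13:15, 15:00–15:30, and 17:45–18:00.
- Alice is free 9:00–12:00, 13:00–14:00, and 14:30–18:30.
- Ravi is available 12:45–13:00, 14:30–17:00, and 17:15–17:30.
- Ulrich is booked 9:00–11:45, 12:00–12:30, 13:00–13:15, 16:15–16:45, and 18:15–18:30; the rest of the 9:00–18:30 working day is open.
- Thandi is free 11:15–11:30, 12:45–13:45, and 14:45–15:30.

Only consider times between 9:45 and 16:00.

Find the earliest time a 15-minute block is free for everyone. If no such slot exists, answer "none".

Ulrich free within 09:00–18:30: 11:45–12:00, 12:30–13:00, 13:15–16:15, 16:45–18:15.
Callum ∩ Alice: 10:30–10:45, 13:00–13:15, 15:00–15:30, 17:45–18:00.
Callum ∩ Alice ∩ Ravi: 15:00–15:30.
Callum ∩ Alice ∩ Ravi ∩ Ulrich: 15:00–15:30.
Callum ∩ Alice ∩ Ravi ∩ Ulrich ∩ Thandi: 15:00–15:30.
Restricted to 09:45–16:00: 15:00–15:30.
Windows ≥ 15 min: 15:00–15:30.
Earliest such window starts at 15:00.

15:00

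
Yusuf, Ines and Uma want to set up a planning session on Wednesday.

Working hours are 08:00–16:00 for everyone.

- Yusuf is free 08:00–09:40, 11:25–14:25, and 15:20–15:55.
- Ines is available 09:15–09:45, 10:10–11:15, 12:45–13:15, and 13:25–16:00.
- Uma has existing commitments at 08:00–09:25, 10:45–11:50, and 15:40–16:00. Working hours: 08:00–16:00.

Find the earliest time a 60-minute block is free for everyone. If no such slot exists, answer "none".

Uma free within 08:00–16:00: 09:25–10:45, 11:50–15:40.
Yusuf ∩ Ines: 09:15–09:40, 12:45–13:15, 13:25–14:25, 15:20–15:55.
Yusuf ∩ Ines ∩ Uma: 09:25–09:40, 12:45–13:15, 13:25–14:25, 15:20–15:40.
Windows ≥ 60 min: 13:25–14:25.
Earliest such window starts at 13:25.

13:25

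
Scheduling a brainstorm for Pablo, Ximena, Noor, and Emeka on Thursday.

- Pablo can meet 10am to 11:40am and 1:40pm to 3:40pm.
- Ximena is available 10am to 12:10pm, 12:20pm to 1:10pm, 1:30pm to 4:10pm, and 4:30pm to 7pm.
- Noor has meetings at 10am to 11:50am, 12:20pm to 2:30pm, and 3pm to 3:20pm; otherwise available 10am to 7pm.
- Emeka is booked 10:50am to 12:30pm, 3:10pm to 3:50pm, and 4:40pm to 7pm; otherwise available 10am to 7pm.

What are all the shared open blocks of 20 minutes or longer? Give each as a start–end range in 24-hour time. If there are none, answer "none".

Noor free within 10:00–19:00: 11:50–12:20, 14:30–15:00, 15:20–19:00.
Emeka free within 10:00–19:00: 10:00–10:50, 12:30–15:10, 15:50–16:40.
Pablo ∩ Ximena: 10:00–11:40, 13:40–15:40.
Pablo ∩ Ximena ∩ Noor: 14:30–15:00, 15:20–15:40.
Pablo ∩ Ximena ∩ Noor ∩ Emeka: 14:30–15:00.
Windows ≥ 20 min: 14:30–15:00.

14:30–15:00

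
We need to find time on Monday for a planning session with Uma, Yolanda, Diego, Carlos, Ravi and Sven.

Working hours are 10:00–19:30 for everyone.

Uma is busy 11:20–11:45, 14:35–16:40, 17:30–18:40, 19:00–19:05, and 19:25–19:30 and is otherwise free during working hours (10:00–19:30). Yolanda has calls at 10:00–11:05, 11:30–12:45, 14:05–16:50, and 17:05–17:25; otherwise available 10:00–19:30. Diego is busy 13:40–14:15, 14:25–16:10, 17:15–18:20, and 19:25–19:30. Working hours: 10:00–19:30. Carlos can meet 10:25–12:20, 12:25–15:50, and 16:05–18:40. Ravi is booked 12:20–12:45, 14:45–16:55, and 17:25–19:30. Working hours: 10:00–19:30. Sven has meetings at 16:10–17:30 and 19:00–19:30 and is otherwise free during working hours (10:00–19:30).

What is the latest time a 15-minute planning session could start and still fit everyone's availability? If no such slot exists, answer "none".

13:25

Uma free within 10:00–19:30: 10:00–11:20, 11:45–14:35, 16:40–17:30, 18:40–19:00, 19:05–19:25.
Yolanda free within 10:00–19:30: 11:05–11:30, 12:45–14:05, 16:50–17:05, 17:25–19:30.
Diego free within 10:00–19:30: 10:00–13:40, 14:15–14:25, 16:10–17:15, 18:20–19:25.
Ravi free within 10:00–19:30: 10:00–12:20, 12:45–14:45, 16:55–17:25.
Sven free within 10:00–19:30: 10:00–16:10, 17:30–19:00.
Uma ∩ Yolanda: 11:05–11:20, 12:45–14:05, 16:50–17:05, 17:25–17:30, 18:40–19:00, 19:05–19:25.
Uma ∩ Yolanda ∩ Diego: 11:05–11:20, 12:45–13:40, 16:50–17:05, 18:40–19:00, 19:05–19:25.
Uma ∩ Yolanda ∩ Diego ∩ Carlos: 11:05–11:20, 12:45–13:40, 16:50–17:05.
Uma ∩ Yolanda ∩ Diego ∩ Carlos ∩ Ravi: 11:05–11:20, 12:45–13:40, 16:55–17:05.
Uma ∩ Yolanda ∩ Diego ∩ Carlos ∩ Ravi ∩ Sven: 11:05–11:20, 12:45–13:40.
Windows ≥ 15 min: 11:05–11:20, 12:45–13:40.
Latest start in the last window 12:45–13:40 is 13:40 − 15 min = 13:25.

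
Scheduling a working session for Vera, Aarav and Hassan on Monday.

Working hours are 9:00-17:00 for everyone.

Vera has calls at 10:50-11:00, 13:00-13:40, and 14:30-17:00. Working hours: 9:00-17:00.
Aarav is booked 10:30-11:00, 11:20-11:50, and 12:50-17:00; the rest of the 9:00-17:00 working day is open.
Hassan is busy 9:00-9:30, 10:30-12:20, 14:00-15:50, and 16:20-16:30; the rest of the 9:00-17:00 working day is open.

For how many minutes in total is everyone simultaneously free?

Vera free within 09:00–17:00: 09:00–10:50, 11:00–13:00, 13:40–14:30.
Aarav free within 09:00–17:00: 09:00–10:30, 11:00–11:20, 11:50–12:50.
Hassan free within 09:00–17:00: 09:30–10:30, 12:20–14:00, 15:50–16:20, 16:30–17:00.
Vera ∩ Aarav: 09:00–10:30, 11:00–11:20, 11:50–12:50.
Vera ∩ Aarav ∩ Hassan: 09:30–10:30, 12:20–12:50.
Total common minutes: 60 + 30 = 90.

90 minutes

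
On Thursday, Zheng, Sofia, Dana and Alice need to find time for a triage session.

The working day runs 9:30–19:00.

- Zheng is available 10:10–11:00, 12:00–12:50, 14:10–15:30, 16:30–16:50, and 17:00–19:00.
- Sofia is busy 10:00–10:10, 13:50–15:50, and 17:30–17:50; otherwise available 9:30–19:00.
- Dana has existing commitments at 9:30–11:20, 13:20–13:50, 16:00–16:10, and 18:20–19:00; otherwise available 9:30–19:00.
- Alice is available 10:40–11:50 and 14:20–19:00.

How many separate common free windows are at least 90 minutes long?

Sofia free within 09:30–19:00: 09:30–10:00, 10:10–13:50, 15:50–17:30, 17:50–19:00.
Dana free within 09:30–19:00: 11:20–13:20, 13:50–16:00, 16:10–18:20.
Zheng ∩ Sofia: 10:10–11:00, 12:00–12:50, 16:30–16:50, 17:00–17:30, 17:50–19:00.
Zheng ∩ Sofia ∩ Dana: 12:00–12:50, 16:30–16:50, 17:00–17:30, 17:50–18:20.
Zheng ∩ Sofia ∩ Dana ∩ Alice: 16:30–16:50, 17:00–17:30, 17:50–18:20.
Windows ≥ 90 min: (none).
That's 0 windows.

0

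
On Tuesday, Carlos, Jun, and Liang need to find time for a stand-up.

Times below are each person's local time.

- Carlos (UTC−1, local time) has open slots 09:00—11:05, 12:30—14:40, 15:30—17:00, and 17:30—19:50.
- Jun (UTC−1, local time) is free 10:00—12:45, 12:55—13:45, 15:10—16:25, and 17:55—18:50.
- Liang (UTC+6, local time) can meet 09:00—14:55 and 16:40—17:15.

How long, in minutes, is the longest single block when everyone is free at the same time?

15 minutes

Carlos → UTC: 10:00–12:05, 13:30–15:40, 16:30–18:00, 18:30–20:50.
Jun → UTC: 11:00–13:45, 13:55–14:45, 16:10–17:25, 18:55–19:50.
Liang → UTC: 03:00–08:55, 10:40–11:15.
Carlos ∩ Jun: 11:00–12:05, 13:30–13:45, 13:55–14:45, 16:30–17:25, 18:55–19:50.
Carlos ∩ Jun ∩ Liang: 11:00–11:15.
Single common window of 15 minutes.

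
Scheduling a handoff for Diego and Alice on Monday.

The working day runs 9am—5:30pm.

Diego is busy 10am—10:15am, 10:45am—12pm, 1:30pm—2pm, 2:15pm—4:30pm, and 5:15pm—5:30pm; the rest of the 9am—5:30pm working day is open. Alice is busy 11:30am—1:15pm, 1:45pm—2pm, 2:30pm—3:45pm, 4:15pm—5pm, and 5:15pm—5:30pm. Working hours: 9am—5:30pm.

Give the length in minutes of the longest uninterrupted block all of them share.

Diego free within 09:00–17:30: 09:00–10:00, 10:15–10:45, 12:00–13:30, 14:00–14:15, 16:30–17:15.
Alice free within 09:00–17:30: 09:00–11:30, 13:15–13:45, 14:00–14:30, 15:45–16:15, 17:00–17:15.
Diego ∩ Alice: 09:00–10:00, 10:15–10:45, 13:15–13:30, 14:00–14:15, 17:00–17:15.
Common window lengths: 60, 30, 15, 15, 15 min; longest is 60.

60 minutes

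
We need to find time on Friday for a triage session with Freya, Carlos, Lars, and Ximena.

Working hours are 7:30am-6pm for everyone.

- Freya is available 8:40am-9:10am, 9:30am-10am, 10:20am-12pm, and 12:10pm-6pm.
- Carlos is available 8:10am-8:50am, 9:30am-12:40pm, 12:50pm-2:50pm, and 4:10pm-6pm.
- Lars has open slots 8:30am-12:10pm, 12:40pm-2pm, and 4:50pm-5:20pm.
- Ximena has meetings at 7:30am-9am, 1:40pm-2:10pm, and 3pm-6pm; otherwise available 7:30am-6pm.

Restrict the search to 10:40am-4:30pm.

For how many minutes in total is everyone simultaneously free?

130 minutes

Ximena free within 07:30–18:00: 09:00–13:40, 14:10–15:00.
Freya ∩ Carlos: 08:40–08:50, 09:30–10:00, 10:20–12:00, 12:10–12:40, 12:50–14:50, 16:10–18:00.
Freya ∩ Carlos ∩ Lars: 08:40–08:50, 09:30–10:00, 10:20–12:00, 12:50–14:00, 16:50–17:20.
Freya ∩ Carlos ∩ Lars ∩ Ximena: 09:30–10:00, 10:20–12:00, 12:50–13:40.
Restricted to 10:40–16:30: 10:40–12:00, 12:50–13:40.
Total common minutes: 80 + 50 = 130.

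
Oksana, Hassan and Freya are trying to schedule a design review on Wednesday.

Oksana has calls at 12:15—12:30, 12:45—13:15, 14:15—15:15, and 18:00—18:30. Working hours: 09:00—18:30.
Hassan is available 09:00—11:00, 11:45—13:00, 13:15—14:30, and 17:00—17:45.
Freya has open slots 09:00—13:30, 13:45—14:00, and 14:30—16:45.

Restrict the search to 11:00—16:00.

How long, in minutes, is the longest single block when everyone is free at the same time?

30 minutes

Oksana free within 09:00–18:30: 09:00–12:15, 12:30–12:45, 13:15–14:15, 15:15–18:00.
Oksana ∩ Hassan: 09:00–11:00, 11:45–12:15, 12:30–12:45, 13:15–14:15, 17:00–17:45.
Oksana ∩ Hassan ∩ Freya: 09:00–11:00, 11:45–12:15, 12:30–12:45, 13:15–13:30, 13:45–14:00.
Restricted to 11:00–16:00: 11:45–12:15, 12:30–12:45, 13:15–13:30, 13:45–14:00.
Common window lengths: 30, 15, 15, 15 min; longest is 30.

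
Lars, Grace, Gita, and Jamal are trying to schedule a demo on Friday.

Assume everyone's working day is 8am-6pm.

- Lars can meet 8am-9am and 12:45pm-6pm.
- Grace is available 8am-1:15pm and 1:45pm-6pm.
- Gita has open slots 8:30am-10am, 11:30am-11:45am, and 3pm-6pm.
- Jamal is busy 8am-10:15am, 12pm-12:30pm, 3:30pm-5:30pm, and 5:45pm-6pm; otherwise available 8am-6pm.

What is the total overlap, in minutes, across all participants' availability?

Jamal free within 08:00–18:00: 10:15–12:00, 12:30–15:30, 17:30–17:45.
Lars ∩ Grace: 08:00–09:00, 12:45–13:15, 13:45–18:00.
Lars ∩ Grace ∩ Gita: 08:30–09:00, 15:00–18:00.
Lars ∩ Grace ∩ Gita ∩ Jamal: 15:00–15:30, 17:30–17:45.
Total common minutes: 30 + 15 = 45.

45 minutes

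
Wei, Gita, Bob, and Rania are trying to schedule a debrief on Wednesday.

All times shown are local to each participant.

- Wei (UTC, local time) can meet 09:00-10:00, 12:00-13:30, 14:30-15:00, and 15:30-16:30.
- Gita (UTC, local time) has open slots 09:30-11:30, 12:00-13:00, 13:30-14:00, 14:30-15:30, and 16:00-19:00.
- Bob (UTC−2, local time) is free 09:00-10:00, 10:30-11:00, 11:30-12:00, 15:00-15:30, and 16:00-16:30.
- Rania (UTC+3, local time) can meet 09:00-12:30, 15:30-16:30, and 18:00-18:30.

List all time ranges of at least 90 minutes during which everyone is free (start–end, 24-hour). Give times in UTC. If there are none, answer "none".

Wei → UTC: 09:00–10:00, 12:00–13:30, 14:30–15:00, 15:30–16:30.
Gita → UTC: 09:30–11:30, 12:00–13:00, 13:30–14:00, 14:30–15:30, 16:00–19:00.
Bob → UTC: 11:00–12:00, 12:30–13:00, 13:30–14:00, 17:00–17:30, 18:00–18:30.
Rania → UTC: 06:00–09:30, 12:30–13:30, 15:00–15:30.
Wei ∩ Gita: 09:30–10:00, 12:00–13:00, 14:30–15:00, 16:00–16:30.
Wei ∩ Gita ∩ Bob: 12:30–13:00.
Wei ∩ Gita ∩ Bob ∩ Rania: 12:30–13:00.
Windows ≥ 90 min: (none).

none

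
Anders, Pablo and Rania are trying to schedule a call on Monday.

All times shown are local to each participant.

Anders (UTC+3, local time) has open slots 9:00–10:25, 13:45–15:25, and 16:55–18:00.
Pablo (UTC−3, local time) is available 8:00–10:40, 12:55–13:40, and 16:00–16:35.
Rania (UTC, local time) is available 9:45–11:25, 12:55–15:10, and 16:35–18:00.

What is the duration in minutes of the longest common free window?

Anders → UTC: 06:00–07:25, 10:45–12:25, 13:55–15:00.
Pablo → UTC: 11:00–13:40, 15:55–16:40, 19:00–19:35.
Rania → UTC: 09:45–11:25, 12:55–15:10, 16:35–18:00.
Anders ∩ Pablo: 11:00–12:25.
Anders ∩ Pablo ∩ Rania: 11:00–11:25.
Single common window of 25 minutes.

25 minutes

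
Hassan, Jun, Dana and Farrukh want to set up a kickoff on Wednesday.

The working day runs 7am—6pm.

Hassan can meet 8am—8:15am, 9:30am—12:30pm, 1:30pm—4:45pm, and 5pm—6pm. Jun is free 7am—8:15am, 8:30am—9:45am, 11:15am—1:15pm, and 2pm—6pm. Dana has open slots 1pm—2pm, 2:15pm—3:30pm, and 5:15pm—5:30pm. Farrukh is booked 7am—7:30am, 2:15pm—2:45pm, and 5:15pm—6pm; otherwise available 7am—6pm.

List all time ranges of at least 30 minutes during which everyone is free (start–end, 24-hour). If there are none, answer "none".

Farrukh free within 07:00–18:00: 07:30–14:15, 14:45–17:15.
Hassan ∩ Jun: 08:00–08:15, 09:30–09:45, 11:15–12:30, 14:00–16:45, 17:00–18:00.
Hassan ∩ Jun ∩ Dana: 14:15–15:30, 17:15–17:30.
Hassan ∩ Jun ∩ Dana ∩ Farrukh: 14:45–15:30.
Windows ≥ 30 min: 14:45–15:30.

14:45–15:30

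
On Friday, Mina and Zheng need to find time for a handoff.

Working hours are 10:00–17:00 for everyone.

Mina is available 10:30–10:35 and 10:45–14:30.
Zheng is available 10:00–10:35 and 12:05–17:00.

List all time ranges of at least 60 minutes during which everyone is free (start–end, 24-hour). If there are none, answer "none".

Mina ∩ Zheng: 10:30–10:35, 12:05–14:30.
Windows ≥ 60 min: 12:05–14:30.

12:05–14:30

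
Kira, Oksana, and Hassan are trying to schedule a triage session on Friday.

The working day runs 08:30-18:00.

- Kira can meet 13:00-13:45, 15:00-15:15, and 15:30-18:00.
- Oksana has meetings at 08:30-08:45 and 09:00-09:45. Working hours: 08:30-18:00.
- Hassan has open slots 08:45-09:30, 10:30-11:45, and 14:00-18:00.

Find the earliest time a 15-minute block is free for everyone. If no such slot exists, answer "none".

15:00

Oksana free within 08:30–18:00: 08:45–09:00, 09:45–18:00.
Kira ∩ Oksana: 13:00–13:45, 15:00–15:15, 15:30–18:00.
Kira ∩ Oksana ∩ Hassan: 15:00–15:15, 15:30–18:00.
Windows ≥ 15 min: 15:00–15:15, 15:30–18:00.
Earliest such window starts at 15:00.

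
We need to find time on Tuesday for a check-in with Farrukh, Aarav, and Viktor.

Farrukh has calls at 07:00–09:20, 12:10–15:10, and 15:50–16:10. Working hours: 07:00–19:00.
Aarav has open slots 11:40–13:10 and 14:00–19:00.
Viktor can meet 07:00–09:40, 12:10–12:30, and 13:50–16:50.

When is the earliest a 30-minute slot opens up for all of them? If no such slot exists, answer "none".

Farrukh free within 07:00–19:00: 09:20–12:10, 15:10–15:50, 16:10–19:00.
Farrukh ∩ Aarav: 11:40–12:10, 15:10–15:50, 16:10–19:00.
Farrukh ∩ Aarav ∩ Viktor: 15:10–15:50, 16:10–16:50.
Windows ≥ 30 min: 15:10–15:50, 16:10–16:50.
Earliest such window starts at 15:10.

15:10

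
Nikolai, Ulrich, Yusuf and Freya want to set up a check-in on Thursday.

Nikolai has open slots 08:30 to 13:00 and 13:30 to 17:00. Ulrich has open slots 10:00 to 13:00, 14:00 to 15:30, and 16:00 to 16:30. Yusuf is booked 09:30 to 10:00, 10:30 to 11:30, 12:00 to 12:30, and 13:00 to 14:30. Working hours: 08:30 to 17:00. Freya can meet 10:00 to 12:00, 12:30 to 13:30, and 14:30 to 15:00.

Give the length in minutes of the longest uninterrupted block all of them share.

30 minutes

Yusuf free within 08:30–17:00: 08:30–09:30, 10:00–10:30, 11:30–12:00, 12:30–13:00, 14:30–17:00.
Nikolai ∩ Ulrich: 10:00–13:00, 14:00–15:30, 16:00–16:30.
Nikolai ∩ Ulrich ∩ Yusuf: 10:00–10:30, 11:30–12:00, 12:30–13:00, 14:30–15:30, 16:00–16:30.
Nikolai ∩ Ulrich ∩ Yusuf ∩ Freya: 10:00–10:30, 11:30–12:00, 12:30–13:00, 14:30–15:00.
Common window lengths: 30, 30, 30, 30 min; longest is 30.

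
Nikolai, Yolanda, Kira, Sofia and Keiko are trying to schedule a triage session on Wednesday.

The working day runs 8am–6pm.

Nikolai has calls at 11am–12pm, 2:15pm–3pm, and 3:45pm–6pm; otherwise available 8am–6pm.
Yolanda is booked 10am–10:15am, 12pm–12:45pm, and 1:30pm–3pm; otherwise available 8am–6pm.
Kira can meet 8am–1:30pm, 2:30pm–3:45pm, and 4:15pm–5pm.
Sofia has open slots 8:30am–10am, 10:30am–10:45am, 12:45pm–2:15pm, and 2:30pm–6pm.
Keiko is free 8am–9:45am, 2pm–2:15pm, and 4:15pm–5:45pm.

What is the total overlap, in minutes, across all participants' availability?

Nikolai free within 08:00–18:00: 08:00–11:00, 12:00–14:15, 15:00–15:45.
Yolanda free within 08:00–18:00: 08:00–10:00, 10:15–12:00, 12:45–13:30, 15:00–18:00.
Nikolai ∩ Yolanda: 08:00–10:00, 10:15–11:00, 12:45–13:30, 15:00–15:45.
Nikolai ∩ Yolanda ∩ Kira: 08:00–10:00, 10:15–11:00, 12:45–13:30, 15:00–15:45.
Nikolai ∩ Yolanda ∩ Kira ∩ Sofia: 08:30–10:00, 10:30–10:45, 12:45–13:30, 15:00–15:45.
Nikolai ∩ Yolanda ∩ Kira ∩ Sofia ∩ Keiko: 08:30–09:45.
Total common minutes: 75.

75 minutes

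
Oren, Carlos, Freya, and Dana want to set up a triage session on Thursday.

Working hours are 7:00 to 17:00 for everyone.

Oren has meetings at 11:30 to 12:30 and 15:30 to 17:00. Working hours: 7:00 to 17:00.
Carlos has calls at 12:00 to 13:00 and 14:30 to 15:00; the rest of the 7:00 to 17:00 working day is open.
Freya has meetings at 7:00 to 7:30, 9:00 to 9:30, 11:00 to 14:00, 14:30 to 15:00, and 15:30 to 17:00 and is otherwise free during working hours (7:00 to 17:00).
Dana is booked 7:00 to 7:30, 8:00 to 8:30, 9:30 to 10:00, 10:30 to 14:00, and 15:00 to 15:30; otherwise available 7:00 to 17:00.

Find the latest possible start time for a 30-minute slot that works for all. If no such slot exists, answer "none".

Oren free within 07:00–17:00: 07:00–11:30, 12:30–15:30.
Carlos free within 07:00–17:00: 07:00–12:00, 13:00–14:30, 15:00–17:00.
Freya free within 07:00–17:00: 07:30–09:00, 09:30–11:00, 14:00–14:30, 15:00–15:30.
Dana free within 07:00–17:00: 07:30–08:00, 08:30–09:30, 10:00–10:30, 14:00–15:00, 15:30–17:00.
Oren ∩ Carlos: 07:00–11:30, 13:00–14:30, 15:00–15:30.
Oren ∩ Carlos ∩ Freya: 07:30–09:00, 09:30–11:00, 14:00–14:30, 15:00–15:30.
Oren ∩ Carlos ∩ Freya ∩ Dana: 07:30–08:00, 08:30–09:00, 10:00–10:30, 14:00–14:30.
Windows ≥ 30 min: 07:30–08:00, 08:30–09:00, 10:00–10:30, 14:00–14:30.
Latest start in the last window 14:00–14:30 is 14:30 − 30 min = 14:00.

14:00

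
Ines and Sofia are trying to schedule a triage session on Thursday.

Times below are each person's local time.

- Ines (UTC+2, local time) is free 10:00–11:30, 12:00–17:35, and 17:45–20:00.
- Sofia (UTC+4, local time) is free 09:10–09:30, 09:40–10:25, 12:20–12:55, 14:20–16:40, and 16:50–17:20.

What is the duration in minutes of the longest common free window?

140 minutes

Ines → UTC: 08:00–09:30, 10:00–15:35, 15:45–18:00.
Sofia → UTC: 05:10–05:30, 05:40–06:25, 08:20–08:55, 10:20–12:40, 12:50–13:20.
Ines ∩ Sofia: 08:20–08:55, 10:20–12:40, 12:50–13:20.
Common window lengths: 35, 140, 30 min; longest is 140.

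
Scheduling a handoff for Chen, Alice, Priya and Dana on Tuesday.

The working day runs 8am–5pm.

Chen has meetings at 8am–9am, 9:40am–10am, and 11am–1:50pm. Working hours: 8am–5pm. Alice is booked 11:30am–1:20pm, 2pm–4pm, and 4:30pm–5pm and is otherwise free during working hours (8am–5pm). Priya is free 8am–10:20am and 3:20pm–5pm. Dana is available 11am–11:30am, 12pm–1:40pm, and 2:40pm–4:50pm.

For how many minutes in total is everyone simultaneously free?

30 minutes

Chen free within 08:00–17:00: 09:00–09:40, 10:00–11:00, 13:50–17:00.
Alice free within 08:00–17:00: 08:00–11:30, 13:20–14:00, 16:00–16:30.
Chen ∩ Alice: 09:00–09:40, 10:00–11:00, 13:50–14:00, 16:00–16:30.
Chen ∩ Alice ∩ Priya: 09:00–09:40, 10:00–10:20, 16:00–16:30.
Chen ∩ Alice ∩ Priya ∩ Dana: 16:00–16:30.
Total common minutes: 30.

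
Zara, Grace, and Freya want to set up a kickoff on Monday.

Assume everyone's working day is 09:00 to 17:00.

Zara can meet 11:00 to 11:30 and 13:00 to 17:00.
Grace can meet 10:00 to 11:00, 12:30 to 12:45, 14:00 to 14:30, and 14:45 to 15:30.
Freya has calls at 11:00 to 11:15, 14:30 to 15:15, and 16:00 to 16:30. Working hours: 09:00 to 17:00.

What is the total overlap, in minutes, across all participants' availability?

45 minutes

Freya free within 09:00–17:00: 09:00–11:00, 11:15–14:30, 15:15–16:00, 16:30–17:00.
Zara ∩ Grace: 14:00–14:30, 14:45–15:30.
Zara ∩ Grace ∩ Freya: 14:00–14:30, 15:15–15:30.
Total common minutes: 30 + 15 = 45.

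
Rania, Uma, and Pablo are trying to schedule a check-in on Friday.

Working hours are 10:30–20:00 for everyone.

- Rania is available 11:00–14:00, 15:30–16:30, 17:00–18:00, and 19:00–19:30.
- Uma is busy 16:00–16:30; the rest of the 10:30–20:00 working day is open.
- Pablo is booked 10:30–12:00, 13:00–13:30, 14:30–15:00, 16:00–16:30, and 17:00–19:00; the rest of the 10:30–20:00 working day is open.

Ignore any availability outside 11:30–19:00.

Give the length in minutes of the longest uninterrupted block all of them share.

60 minutes

Uma free within 10:30–20:00: 10:30–16:00, 16:30–20:00.
Pablo free within 10:30–20:00: 12:00–13:00, 13:30–14:30, 15:00–16:00, 16:30–17:00, 19:00–20:00.
Rania ∩ Uma: 11:00–14:00, 15:30–16:00, 17:00–18:00, 19:00–19:30.
Rania ∩ Uma ∩ Pablo: 12:00–13:00, 13:30–14:00, 15:30–16:00, 19:00–19:30.
Restricted to 11:30–19:00: 12:00–13:00, 13:30–14:00, 15:30–16:00.
Common window lengths: 60, 30, 30 min; longest is 60.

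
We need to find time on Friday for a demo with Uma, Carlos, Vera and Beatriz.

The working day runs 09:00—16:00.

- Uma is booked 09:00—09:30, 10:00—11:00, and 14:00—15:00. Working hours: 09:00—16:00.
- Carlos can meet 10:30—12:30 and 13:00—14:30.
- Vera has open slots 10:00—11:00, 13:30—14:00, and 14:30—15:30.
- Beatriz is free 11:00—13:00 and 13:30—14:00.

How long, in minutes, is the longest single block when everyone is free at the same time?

Uma free within 09:00–16:00: 09:30–10:00, 11:00–14:00, 15:00–16:00.
Uma ∩ Carlos: 11:00–12:30, 13:00–14:00.
Uma ∩ Carlos ∩ Vera: 13:30–14:00.
Uma ∩ Carlos ∩ Vera ∩ Beatriz: 13:30–14:00.
Single common window of 30 minutes.

30 minutes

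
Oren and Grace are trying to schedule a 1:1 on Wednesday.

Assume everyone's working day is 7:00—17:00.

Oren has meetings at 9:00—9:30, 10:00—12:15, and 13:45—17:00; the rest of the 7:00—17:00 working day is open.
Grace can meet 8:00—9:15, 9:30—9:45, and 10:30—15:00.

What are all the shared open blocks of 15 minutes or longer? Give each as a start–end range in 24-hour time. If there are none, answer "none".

08:00–09:00, 09:30–09:45, 12:15–13:45

Oren free within 07:00–17:00: 07:00–09:00, 09:30–10:00, 12:15–13:45.
Oren ∩ Grace: 08:00–09:00, 09:30–09:45, 12:15–13:45.
Windows ≥ 15 min: 08:00–09:00, 09:30–09:45, 12:15–13:45.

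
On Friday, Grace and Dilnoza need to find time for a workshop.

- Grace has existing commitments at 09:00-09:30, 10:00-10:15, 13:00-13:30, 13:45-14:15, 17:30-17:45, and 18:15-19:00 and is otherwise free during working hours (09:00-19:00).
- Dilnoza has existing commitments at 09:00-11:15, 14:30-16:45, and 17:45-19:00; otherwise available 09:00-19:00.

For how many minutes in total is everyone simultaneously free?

180 minutes

Grace free within 09:00–19:00: 09:30–10:00, 10:15–13:00, 13:30–13:45, 14:15–17:30, 17:45–18:15.
Dilnoza free within 09:00–19:00: 11:15–14:30, 16:45–17:45.
Grace ∩ Dilnoza: 11:15–13:00, 13:30–13:45, 14:15–14:30, 16:45–17:30.
Total common minutes: 105 + 15 + 15 + 45 = 180.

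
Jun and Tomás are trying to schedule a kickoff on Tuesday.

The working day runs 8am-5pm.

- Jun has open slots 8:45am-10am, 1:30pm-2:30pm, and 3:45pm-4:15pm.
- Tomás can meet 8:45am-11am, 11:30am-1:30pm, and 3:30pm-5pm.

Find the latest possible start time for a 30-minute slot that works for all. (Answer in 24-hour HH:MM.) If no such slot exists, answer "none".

Jun ∩ Tomás: 08:45–10:00, 15:45–16:15.
Windows ≥ 30 min: 08:45–10:00, 15:45–16:15.
Latest start in the last window 15:45–16:15 is 16:15 − 30 min = 15:45.

15:45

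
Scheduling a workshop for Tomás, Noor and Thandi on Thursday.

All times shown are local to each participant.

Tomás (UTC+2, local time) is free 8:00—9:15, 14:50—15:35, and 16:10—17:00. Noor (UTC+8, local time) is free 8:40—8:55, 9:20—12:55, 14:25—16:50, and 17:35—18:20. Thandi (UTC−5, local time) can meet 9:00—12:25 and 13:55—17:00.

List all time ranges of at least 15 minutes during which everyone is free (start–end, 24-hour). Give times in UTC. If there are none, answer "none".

none

Tomás → UTC: 06:00–07:15, 12:50–13:35, 14:10–15:00.
Noor → UTC: 00:40–00:55, 01:20–04:55, 06:25–08:50, 09:35–10:20.
Thandi → UTC: 14:00–17:25, 18:55–22:00.
Tomás ∩ Noor: 06:25–07:15.
Tomás ∩ Noor ∩ Thandi: (none).
Windows ≥ 15 min: (none).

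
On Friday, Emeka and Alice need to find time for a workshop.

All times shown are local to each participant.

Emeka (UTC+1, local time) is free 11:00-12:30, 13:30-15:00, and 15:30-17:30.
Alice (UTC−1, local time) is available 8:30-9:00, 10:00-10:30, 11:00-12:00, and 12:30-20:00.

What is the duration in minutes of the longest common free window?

120 minutes

Emeka → UTC: 10:00–11:30, 12:30–14:00, 14:30–16:30.
Alice → UTC: 09:30–10:00, 11:00–11:30, 12:00–13:00, 13:30–21:00.
Emeka ∩ Alice: 11:00–11:30, 12:30–13:00, 13:30–14:00, 14:30–16:30.
Common window lengths: 30, 30, 30, 120 min; longest is 120.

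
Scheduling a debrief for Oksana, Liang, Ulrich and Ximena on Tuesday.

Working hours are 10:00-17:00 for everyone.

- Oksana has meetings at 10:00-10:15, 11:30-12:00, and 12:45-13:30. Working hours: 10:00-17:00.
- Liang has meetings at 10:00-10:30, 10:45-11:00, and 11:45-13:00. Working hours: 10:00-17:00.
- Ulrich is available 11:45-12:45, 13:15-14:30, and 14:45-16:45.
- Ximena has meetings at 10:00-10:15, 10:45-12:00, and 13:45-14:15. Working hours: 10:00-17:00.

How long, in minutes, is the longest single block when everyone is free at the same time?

Oksana free within 10:00–17:00: 10:15–11:30, 12:00–12:45, 13:30–17:00.
Liang free within 10:00–17:00: 10:30–10:45, 11:00–11:45, 13:00–17:00.
Ximena free within 10:00–17:00: 10:15–10:45, 12:00–13:45, 14:15–17:00.
Oksana ∩ Liang: 10:30–10:45, 11:00–11:30, 13:30–17:00.
Oksana ∩ Liang ∩ Ulrich: 13:30–14:30, 14:45–16:45.
Oksana ∩ Liang ∩ Ulrich ∩ Ximena: 13:30–13:45, 14:15–14:30, 14:45–16:45.
Common window lengths: 15, 15, 120 min; longest is 120.

120 minutes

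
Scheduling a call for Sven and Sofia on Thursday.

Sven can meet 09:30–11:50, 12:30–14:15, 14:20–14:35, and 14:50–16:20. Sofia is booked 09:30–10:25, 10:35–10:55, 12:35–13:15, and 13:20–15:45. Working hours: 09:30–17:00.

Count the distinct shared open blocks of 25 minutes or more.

Sofia free within 09:30–17:00: 10:25–10:35, 10:55–12:35, 13:15–13:20, 15:45–17:00.
Sven ∩ Sofia: 10:25–10:35, 10:55–11:50, 12:30–12:35, 13:15–13:20, 15:45–16:20.
Windows ≥ 25 min: 10:55–11:50, 15:45–16:20.
That's 2 windows.

2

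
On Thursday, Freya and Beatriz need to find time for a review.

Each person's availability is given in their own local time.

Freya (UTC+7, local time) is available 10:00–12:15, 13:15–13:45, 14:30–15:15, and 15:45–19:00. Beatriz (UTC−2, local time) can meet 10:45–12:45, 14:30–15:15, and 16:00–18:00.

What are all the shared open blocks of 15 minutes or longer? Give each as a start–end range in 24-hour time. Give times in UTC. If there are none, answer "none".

Freya → UTC: 03:00–05:15, 06:15–06:45, 07:30–08:15, 08:45–12:00.
Beatriz → UTC: 12:45–14:45, 16:30–17:15, 18:00–20:00.
Freya ∩ Beatriz: (none).
Windows ≥ 15 min: (none).

none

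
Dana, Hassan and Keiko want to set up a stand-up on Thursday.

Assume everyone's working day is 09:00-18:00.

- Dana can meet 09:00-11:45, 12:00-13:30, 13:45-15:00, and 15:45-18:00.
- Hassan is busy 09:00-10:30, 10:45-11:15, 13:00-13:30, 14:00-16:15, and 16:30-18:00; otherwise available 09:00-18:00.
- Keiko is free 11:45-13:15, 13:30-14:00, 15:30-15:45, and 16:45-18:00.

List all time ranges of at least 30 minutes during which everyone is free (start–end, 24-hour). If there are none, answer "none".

12:00–13:00

Hassan free within 09:00–18:00: 10:30–10:45, 11:15–13:00, 13:30–14:00, 16:15–16:30.
Dana ∩ Hassan: 10:30–10:45, 11:15–11:45, 12:00–13:00, 13:45–14:00, 16:15–16:30.
Dana ∩ Hassan ∩ Keiko: 12:00–13:00, 13:45–14:00.
Windows ≥ 30 min: 12:00–13:00.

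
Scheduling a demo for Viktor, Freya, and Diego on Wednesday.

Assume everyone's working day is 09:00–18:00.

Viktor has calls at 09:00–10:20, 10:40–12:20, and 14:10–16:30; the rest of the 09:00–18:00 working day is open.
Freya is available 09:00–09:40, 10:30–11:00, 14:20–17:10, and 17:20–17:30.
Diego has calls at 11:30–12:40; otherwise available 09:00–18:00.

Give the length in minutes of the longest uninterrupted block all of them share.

Viktor free within 09:00–18:00: 10:20–10:40, 12:20–14:10, 16:30–18:00.
Diego free within 09:00–18:00: 09:00–11:30, 12:40–18:00.
Viktor ∩ Freya: 10:30–10:40, 16:30–17:10, 17:20–17:30.
Viktor ∩ Freya ∩ Diego: 10:30–10:40, 16:30–17:10, 17:20–17:30.
Common window lengths: 10, 40, 10 min; longest is 40.

40 minutes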